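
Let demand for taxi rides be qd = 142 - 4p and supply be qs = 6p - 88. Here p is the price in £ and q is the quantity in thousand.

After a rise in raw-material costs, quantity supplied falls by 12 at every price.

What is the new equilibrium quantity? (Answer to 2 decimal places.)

45.20

Solve the original market: 142 - 4p = 6p - 88, hence p = 23 and q = 50.
With the change applied: demand qd = 142 - 4p, supply qs = 6p - 100.
Setting them equal: 142 - 4p = 6p - 100 → 242 = 10p, so p = 24.2 and q = 45.2.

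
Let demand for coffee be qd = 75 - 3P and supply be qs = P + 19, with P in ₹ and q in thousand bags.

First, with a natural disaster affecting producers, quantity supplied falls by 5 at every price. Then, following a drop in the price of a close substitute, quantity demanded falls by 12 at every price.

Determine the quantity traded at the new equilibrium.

Solve the original market: 75 - 3P = P + 19, hence P = 14 and q = 33.
With the change applied: demand qd = 63 - 3P, supply qs = P + 14.
Equate the new curves: 63 - 3P = P + 14, giving 49 = 4P, P = 12.25, q = 26.25.

26.25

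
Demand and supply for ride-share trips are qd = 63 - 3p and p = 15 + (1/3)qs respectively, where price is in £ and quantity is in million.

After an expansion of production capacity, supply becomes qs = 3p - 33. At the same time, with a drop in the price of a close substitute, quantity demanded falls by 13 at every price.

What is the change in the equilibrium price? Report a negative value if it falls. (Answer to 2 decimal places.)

Before the shock: 63 - 3p = 3p - 45 ⇒ 108 = 6p ⇒ p = 18, q = 9.
With the change applied: demand qd = 50 - 3p, supply qs = 3p - 33.
Clearing the new market: 50 - 3p = 3p - 33, so p = 83/6 ≈ 13.8333 and q = 8.5.
Δp = 13.8333 − 18 = -4.17.

-4.17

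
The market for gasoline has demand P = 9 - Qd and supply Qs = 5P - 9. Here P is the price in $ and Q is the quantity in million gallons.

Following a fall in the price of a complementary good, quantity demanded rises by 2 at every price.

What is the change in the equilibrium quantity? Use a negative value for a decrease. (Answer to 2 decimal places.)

+1.67

Original equilibrium: 9 - P = 5P - 9 gives 18 = 6P, so P = 3 and Q = 6.
With the change applied: demand Qd = 11 - P, supply Qs = 5P - 9.
Equate the new curves: 11 - P = 5P - 9, giving 20 = 6P, P = 10/3 ≈ 3.3333, Q = 23/3 ≈ 7.6667.
ΔQ = 7.6667 − 6 = +1.67.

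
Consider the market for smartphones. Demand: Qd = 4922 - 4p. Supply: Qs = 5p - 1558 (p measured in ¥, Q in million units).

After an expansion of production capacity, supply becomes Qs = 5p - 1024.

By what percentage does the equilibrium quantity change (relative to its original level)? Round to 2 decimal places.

+11.62

Original equilibrium: 4922 - 4p = 5p - 1558 gives 6480 = 9p, so p = 720 and Q = 2042.
The shock moves the curves to Qd = 4922 - 4p and Qs = 5p - 1024.
Setting them equal: 4922 - 4p = 5p - 1024 → 5946 = 9p, so p = 1982/3 ≈ 660.6667 and Q = 6838/3 ≈ 2279.3333.
%ΔQ = (2279.3333 − 2042) / 2042 × 100 = +11.62%.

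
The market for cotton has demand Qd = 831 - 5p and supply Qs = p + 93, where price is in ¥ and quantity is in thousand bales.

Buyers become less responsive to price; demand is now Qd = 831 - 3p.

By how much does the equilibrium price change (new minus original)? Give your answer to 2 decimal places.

+61.50

Before the shock: 831 - 5p = p + 93 ⇒ 738 = 6p ⇒ p = 123, Q = 216.
After the shift, demand is Qd = 831 - 3p and supply is Qs = p + 93.
New equilibrium: 831 - 3p = p + 93 ⇒ 738 = 4p ⇒ p = 184.5, Q = 277.5.
Δp = 184.5 − 123 = +61.50.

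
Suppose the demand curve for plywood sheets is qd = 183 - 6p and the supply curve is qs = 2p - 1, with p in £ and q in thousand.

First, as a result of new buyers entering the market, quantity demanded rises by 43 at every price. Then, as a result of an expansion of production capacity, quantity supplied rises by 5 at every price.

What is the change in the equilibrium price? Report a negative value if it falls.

+4.75

Before the shock: 183 - 6p = 2p - 1 ⇒ 184 = 8p ⇒ p = 23, q = 45.
The new curves are qd = 226 - 6p (demand) and qs = 2p + 4 (supply).
Clearing the new market: 226 - 6p = 2p + 4, so p = 27.75 and q = 59.5.
Δp = 27.75 − 23 = +4.75.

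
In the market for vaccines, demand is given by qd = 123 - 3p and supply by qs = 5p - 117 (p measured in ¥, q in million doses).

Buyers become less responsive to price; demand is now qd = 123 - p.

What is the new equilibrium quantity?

Initially, 123 - 3p = 5p - 117, so 240 = 8p and p = 30, q = 33.
After the shift, demand is qd = 123 - p and supply is qs = 5p - 117.
New equilibrium: 123 - p = 5p - 117 ⇒ 240 = 6p ⇒ p = 40, q = 83.

83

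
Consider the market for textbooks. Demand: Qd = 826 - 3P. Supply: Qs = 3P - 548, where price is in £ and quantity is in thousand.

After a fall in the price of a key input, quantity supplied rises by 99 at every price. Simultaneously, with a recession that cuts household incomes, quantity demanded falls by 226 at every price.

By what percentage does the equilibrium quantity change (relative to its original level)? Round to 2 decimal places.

Initially, 826 - 3P = 3P - 548, so 1374 = 6P and P = 229, Q = 139.
With the change applied: demand Qd = 600 - 3P, supply Qs = 3P - 449.
Setting them equal: 600 - 3P = 3P - 449 → 1049 = 6P, so P = 1049/6 ≈ 174.8333 and Q = 75.5.
%ΔQ = (75.5 − 139) / 139 × 100 = -45.68%.

-45.68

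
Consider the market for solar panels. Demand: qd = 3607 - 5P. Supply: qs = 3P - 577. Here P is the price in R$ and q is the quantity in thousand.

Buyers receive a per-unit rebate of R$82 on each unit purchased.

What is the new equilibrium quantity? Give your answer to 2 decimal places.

1145.75

Solve the original market: 3607 - 5P = 3P - 577, hence P = 523 and q = 992.
Since buyers' out-of-pocket price is the market price minus the rebate, the effective demand curve becomes qd = 4017 - 5P.
Setting them equal: 4017 - 5P = 3P - 577 → 4594 = 8P, so P = 574.25 and q = 1145.75.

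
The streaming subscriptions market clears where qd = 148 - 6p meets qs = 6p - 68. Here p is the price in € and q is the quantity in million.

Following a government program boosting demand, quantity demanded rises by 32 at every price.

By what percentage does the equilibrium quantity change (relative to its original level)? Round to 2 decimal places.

Before the shock: 148 - 6p = 6p - 68 ⇒ 216 = 12p ⇒ p = 18, q = 40.
The shock moves the curves to qd = 180 - 6p and qs = 6p - 68.
New equilibrium: 180 - 6p = 6p - 68 ⇒ 248 = 12p ⇒ p = 62/3 ≈ 20.6667, q = 56.
%Δq = (56 − 40) / 40 × 100 = +40.00%.

+40.00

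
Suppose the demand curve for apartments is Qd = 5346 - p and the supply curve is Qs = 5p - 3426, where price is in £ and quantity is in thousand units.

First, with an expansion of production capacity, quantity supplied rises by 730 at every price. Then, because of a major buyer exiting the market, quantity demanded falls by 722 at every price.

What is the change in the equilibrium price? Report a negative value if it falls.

-242

Before the shock: 5346 - p = 5p - 3426 ⇒ 8772 = 6p ⇒ p = 1462, Q = 3884.
With the change applied: demand Qd = 4624 - p, supply Qs = 5p - 2696.
Equate the new curves: 4624 - p = 5p - 2696, giving 7320 = 6p, p = 1220, Q = 3404.
Δp = 1220 − 1462 = -242.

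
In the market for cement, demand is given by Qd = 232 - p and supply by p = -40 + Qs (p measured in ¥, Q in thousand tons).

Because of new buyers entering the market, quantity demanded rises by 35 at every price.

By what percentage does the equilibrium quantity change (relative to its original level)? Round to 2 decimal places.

Before the shock: 232 - p = p + 40 ⇒ 192 = 2p ⇒ p = 96, Q = 136.
The shock moves the curves to Qd = 267 - p and Qs = p + 40.
New equilibrium: 267 - p = p + 40 ⇒ 227 = 2p ⇒ p = 113.5, Q = 153.5.
%ΔQ = (153.5 − 136) / 136 × 100 = +12.87%.

+12.87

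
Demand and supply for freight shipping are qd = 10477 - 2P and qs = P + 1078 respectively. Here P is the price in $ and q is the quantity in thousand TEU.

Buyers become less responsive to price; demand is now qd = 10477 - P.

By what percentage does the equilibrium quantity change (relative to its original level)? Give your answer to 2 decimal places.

Solve the original market: 10477 - 2P = P + 1078, hence P = 3133 and q = 4211.
The shock moves the curves to qd = 10477 - P and qs = P + 1078.
Setting them equal: 10477 - P = P + 1078 → 9399 = 2P, so P = 4699.5 and q = 5777.5.
%Δq = (5777.5 − 4211) / 4211 × 100 = +37.20%.

+37.20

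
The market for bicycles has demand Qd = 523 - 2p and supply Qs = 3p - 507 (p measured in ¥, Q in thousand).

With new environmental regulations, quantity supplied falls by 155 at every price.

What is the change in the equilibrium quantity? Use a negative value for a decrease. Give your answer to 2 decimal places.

Initially, 523 - 2p = 3p - 507, so 1030 = 5p and p = 206, Q = 111.
With the change applied: demand Qd = 523 - 2p, supply Qs = 3p - 662.
Clearing the new market: 523 - 2p = 3p - 662, so p = 237 and Q = 49.
ΔQ = 49 − 111 = -62.00.

-62.00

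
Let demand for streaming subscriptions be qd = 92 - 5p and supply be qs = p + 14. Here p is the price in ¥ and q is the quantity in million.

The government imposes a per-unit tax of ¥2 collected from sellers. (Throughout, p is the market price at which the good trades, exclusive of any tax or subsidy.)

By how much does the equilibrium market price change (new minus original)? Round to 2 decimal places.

+0.33

Before the shock: 92 - 5p = p + 14 ⇒ 78 = 6p ⇒ p = 13, q = 27.
Since sellers keep the price net of the tax, the effective supply curve becomes qs = p + 12.
Clearing the new market: 92 - 5p = p + 12, so p = 40/3 ≈ 13.3333 and q = 76/3 ≈ 25.3333.
Δp = 13.3333 − 13 = +0.33.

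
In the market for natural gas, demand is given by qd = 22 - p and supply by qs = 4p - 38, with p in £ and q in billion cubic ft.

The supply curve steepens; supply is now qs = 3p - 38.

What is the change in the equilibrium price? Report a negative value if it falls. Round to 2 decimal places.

Initially, 22 - p = 4p - 38, so 60 = 5p and p = 12, q = 10.
The new curves are qd = 22 - p (demand) and qs = 3p - 38 (supply).
Clearing the new market: 22 - p = 3p - 38, so p = 15 and q = 7.
Δp = 15 − 12 = +3.00.

+3.00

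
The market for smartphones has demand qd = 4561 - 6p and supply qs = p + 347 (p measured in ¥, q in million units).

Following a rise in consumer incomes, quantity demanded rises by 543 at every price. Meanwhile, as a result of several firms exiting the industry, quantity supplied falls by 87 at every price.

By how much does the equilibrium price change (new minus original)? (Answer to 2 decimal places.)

+90.00

Initially, 4561 - 6p = p + 347, so 4214 = 7p and p = 602, q = 949.
With the change applied: demand qd = 5104 - 6p, supply qs = p + 260.
New equilibrium: 5104 - 6p = p + 260 ⇒ 4844 = 7p ⇒ p = 692, q = 952.
Δp = 692 − 602 = +90.00.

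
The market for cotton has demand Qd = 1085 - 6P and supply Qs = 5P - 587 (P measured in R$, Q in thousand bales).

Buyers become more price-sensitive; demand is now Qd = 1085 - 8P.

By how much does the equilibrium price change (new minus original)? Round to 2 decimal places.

-23.38

Original equilibrium: 1085 - 6P = 5P - 587 gives 1672 = 11P, so P = 152 and Q = 173.
The new curves are Qd = 1085 - 8P (demand) and Qs = 5P - 587 (supply).
New equilibrium: 1085 - 8P = 5P - 587 ⇒ 1672 = 13P ⇒ P = 1672/13 ≈ 128.6154, Q = 729/13 ≈ 56.0769.
ΔP = 128.6154 − 152 = -23.38.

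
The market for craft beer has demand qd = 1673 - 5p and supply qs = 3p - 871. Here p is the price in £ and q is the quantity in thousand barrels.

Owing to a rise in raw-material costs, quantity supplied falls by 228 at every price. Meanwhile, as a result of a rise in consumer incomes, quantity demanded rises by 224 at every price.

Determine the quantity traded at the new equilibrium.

24.5

Solve the original market: 1673 - 5p = 3p - 871, hence p = 318 and q = 83.
The new curves are qd = 1897 - 5p (demand) and qs = 3p - 1099 (supply).
New equilibrium: 1897 - 5p = 3p - 1099 ⇒ 2996 = 8p ⇒ p = 374.5, q = 24.5.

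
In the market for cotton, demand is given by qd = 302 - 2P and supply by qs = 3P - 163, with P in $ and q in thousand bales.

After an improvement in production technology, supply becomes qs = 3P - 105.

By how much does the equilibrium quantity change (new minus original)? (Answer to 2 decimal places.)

Initially, 302 - 2P = 3P - 163, so 465 = 5P and P = 93, q = 116.
With the change applied: demand qd = 302 - 2P, supply qs = 3P - 105.
Equate the new curves: 302 - 2P = 3P - 105, giving 407 = 5P, P = 81.4, q = 139.2.
Δq = 139.2 − 116 = +23.20.

+23.20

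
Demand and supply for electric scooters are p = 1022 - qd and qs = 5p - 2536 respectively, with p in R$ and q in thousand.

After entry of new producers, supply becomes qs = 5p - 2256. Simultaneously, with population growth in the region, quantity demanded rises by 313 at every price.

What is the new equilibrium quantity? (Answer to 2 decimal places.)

Initially, 1022 - p = 5p - 2536, so 3558 = 6p and p = 593, q = 429.
The new curves are qd = 1335 - p (demand) and qs = 5p - 2256 (supply).
Setting them equal: 1335 - p = 5p - 2256 → 3591 = 6p, so p = 598.5 and q = 736.5.

736.50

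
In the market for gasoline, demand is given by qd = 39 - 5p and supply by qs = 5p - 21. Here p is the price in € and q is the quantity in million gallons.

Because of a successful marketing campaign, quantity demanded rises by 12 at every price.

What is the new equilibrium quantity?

Initially, 39 - 5p = 5p - 21, so 60 = 10p and p = 6, q = 9.
After the shift, demand is qd = 51 - 5p and supply is qs = 5p - 21.
Clearing the new market: 51 - 5p = 5p - 21, so p = 7.2 and q = 15.

15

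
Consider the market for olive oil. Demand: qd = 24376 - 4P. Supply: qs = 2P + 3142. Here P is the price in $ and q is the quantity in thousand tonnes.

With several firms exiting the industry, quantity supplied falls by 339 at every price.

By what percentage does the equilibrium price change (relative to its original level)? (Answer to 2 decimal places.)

Original equilibrium: 24376 - 4P = 2P + 3142 gives 21234 = 6P, so P = 3539 and q = 10220.
The new curves are qd = 24376 - 4P (demand) and qs = 2P + 2803 (supply).
New equilibrium: 24376 - 4P = 2P + 2803 ⇒ 21573 = 6P ⇒ P = 3595.5, q = 9994.
%ΔP = (3595.5 − 3539) / 3539 × 100 = +1.60%.

+1.60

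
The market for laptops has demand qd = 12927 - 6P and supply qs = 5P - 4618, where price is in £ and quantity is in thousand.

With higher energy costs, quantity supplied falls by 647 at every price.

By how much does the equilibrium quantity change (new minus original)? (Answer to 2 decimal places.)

-352.91

Solve the original market: 12927 - 6P = 5P - 4618, hence P = 1595 and q = 3357.
The shock moves the curves to qd = 12927 - 6P and qs = 5P - 5265.
New equilibrium: 12927 - 6P = 5P - 5265 ⇒ 18192 = 11P ⇒ P = 18192/11 ≈ 1653.8182, q = 33045/11 ≈ 3004.0909.
Δq = 3004.0909 − 3357 = -352.91.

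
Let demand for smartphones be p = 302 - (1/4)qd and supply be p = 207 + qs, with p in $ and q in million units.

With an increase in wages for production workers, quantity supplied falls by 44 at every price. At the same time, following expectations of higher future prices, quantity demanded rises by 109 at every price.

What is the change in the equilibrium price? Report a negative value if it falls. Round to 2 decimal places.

+30.60

Original equilibrium: 1208 - 4p = p - 207 gives 1415 = 5p, so p = 283 and q = 76.
With the change applied: demand qd = 1317 - 4p, supply qs = p - 251.
New equilibrium: 1317 - 4p = p - 251 ⇒ 1568 = 5p ⇒ p = 313.6, q = 62.6.
Δp = 313.6 − 283 = +30.60.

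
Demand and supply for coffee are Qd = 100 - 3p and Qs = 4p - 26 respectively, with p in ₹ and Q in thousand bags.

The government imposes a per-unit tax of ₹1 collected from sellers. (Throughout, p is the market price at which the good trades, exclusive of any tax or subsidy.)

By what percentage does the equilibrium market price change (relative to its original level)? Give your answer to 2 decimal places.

Original equilibrium: 100 - 3p = 4p - 26 gives 126 = 7p, so p = 18 and Q = 46.
Since sellers keep the price net of the tax, the effective supply curve becomes Qs = 4p - 30.
Equate the new curves: 100 - 3p = 4p - 30, giving 130 = 7p, p = 130/7 ≈ 18.5714, Q = 310/7 ≈ 44.2857.
%Δp = (18.5714 − 18) / 18 × 100 = +3.17%.

+3.17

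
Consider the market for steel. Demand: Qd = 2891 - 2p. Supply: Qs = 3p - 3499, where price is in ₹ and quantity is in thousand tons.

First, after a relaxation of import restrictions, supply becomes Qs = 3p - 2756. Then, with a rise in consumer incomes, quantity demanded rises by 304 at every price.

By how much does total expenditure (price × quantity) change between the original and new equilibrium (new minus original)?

+541406.92

Before the shock: 2891 - 2p = 3p - 3499 ⇒ 6390 = 5p ⇒ p = 1278, Q = 335.
The new curves are Qd = 3195 - 2p (demand) and Qs = 3p - 2756 (supply).
Clearing the new market: 3195 - 2p = 3p - 2756, so p = 1190.2 and Q = 814.6.
Expenditure moves from 1278×335 = 428130 to 1190.2×814.6 = 969536.92; change = +541406.92.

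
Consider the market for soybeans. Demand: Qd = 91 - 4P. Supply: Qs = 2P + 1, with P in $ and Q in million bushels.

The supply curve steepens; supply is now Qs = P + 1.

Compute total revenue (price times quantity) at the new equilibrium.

Initially, 91 - 4P = 2P + 1, so 90 = 6P and P = 15, Q = 31.
With the change applied: demand Qd = 91 - 4P, supply Qs = P + 1.
Clearing the new market: 91 - 4P = P + 1, so P = 18 and Q = 19.
New expenditure = 18 × 19 = 342.

342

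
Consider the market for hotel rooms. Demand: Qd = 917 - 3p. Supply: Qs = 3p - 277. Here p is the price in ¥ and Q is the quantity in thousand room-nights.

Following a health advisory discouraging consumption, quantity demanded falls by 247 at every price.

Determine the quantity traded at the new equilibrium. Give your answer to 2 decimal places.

196.50

Original equilibrium: 917 - 3p = 3p - 277 gives 1194 = 6p, so p = 199 and Q = 320.
The new curves are Qd = 670 - 3p (demand) and Qs = 3p - 277 (supply).
Setting them equal: 670 - 3p = 3p - 277 → 947 = 6p, so p = 947/6 ≈ 157.8333 and Q = 196.5.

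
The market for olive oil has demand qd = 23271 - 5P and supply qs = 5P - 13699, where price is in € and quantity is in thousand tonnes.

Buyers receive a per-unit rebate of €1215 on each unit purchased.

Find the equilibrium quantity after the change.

Solve the original market: 23271 - 5P = 5P - 13699, hence P = 3697 and q = 4786.
Since buyers' out-of-pocket price is the market price minus the rebate, the effective demand curve becomes qd = 29346 - 5P.
New equilibrium: 29346 - 5P = 5P - 13699 ⇒ 43045 = 10P ⇒ P = 4304.5, q = 7823.5.

7823.5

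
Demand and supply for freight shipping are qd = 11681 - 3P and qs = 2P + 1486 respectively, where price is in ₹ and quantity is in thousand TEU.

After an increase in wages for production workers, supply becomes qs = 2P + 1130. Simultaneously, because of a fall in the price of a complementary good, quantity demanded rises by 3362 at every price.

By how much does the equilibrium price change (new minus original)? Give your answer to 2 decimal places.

Initially, 11681 - 3P = 2P + 1486, so 10195 = 5P and P = 2039, q = 5564.
The new curves are qd = 15043 - 3P (demand) and qs = 2P + 1130 (supply).
Setting them equal: 15043 - 3P = 2P + 1130 → 13913 = 5P, so P = 2782.6 and q = 6695.2.
ΔP = 2782.6 − 2039 = +743.60.

+743.60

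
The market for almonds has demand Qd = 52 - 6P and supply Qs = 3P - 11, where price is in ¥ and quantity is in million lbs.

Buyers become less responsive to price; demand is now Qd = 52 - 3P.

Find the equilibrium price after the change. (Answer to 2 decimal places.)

Initially, 52 - 6P = 3P - 11, so 63 = 9P and P = 7, Q = 10.
The new curves are Qd = 52 - 3P (demand) and Qs = 3P - 11 (supply).
Equate the new curves: 52 - 3P = 3P - 11, giving 63 = 6P, P = 10.5, Q = 20.5.

10.50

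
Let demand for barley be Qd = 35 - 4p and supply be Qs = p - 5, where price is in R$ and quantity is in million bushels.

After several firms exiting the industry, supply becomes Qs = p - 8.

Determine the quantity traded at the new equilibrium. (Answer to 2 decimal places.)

Before the shock: 35 - 4p = p - 5 ⇒ 40 = 5p ⇒ p = 8, Q = 3.
After the shift, demand is Qd = 35 - 4p and supply is Qs = p - 8.
Equate the new curves: 35 - 4p = p - 8, giving 43 = 5p, p = 8.6, Q = 0.6.

0.60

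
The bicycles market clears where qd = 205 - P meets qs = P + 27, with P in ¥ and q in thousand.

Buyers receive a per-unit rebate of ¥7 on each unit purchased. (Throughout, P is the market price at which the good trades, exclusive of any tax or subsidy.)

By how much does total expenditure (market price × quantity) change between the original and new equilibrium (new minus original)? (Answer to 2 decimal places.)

+729.75

Solve the original market: 205 - P = P + 27, hence P = 89 and q = 116.
Since buyers' out-of-pocket price is the market price minus the rebate, the effective demand curve becomes qd = 212 - P.
New equilibrium: 212 - P = P + 27 ⇒ 185 = 2P ⇒ P = 92.5, q = 119.5.
Expenditure moves from 89×116 = 10324 to 92.5×119.5 = 11053.75; change = +729.75.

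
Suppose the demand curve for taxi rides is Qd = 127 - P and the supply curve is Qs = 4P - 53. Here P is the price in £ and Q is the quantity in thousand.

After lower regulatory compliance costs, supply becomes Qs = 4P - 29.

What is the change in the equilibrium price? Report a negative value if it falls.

Before the shock: 127 - P = 4P - 53 ⇒ 180 = 5P ⇒ P = 36, Q = 91.
After the shift, demand is Qd = 127 - P and supply is Qs = 4P - 29.
Equate the new curves: 127 - P = 4P - 29, giving 156 = 5P, P = 31.2, Q = 95.8.
ΔP = 31.2 − 36 = -4.8.

-4.8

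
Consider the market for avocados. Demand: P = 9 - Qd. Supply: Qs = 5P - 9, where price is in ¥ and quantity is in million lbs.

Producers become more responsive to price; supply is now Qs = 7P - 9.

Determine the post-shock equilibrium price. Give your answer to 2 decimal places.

2.25

Initially, 9 - P = 5P - 9, so 18 = 6P and P = 3, Q = 6.
The shock moves the curves to Qd = 9 - P and Qs = 7P - 9.
Setting them equal: 9 - P = 7P - 9 → 18 = 8P, so P = 2.25 and Q = 6.75.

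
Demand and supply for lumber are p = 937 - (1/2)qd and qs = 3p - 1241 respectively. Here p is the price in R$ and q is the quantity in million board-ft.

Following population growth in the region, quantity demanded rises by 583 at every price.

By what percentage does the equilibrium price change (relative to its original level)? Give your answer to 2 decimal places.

Before the shock: 1874 - 2p = 3p - 1241 ⇒ 3115 = 5p ⇒ p = 623, q = 628.
The shock moves the curves to qd = 2457 - 2p and qs = 3p - 1241.
Equate the new curves: 2457 - 2p = 3p - 1241, giving 3698 = 5p, p = 739.6, q = 977.8.
%Δp = (739.6 − 623) / 623 × 100 = +18.72%.

+18.72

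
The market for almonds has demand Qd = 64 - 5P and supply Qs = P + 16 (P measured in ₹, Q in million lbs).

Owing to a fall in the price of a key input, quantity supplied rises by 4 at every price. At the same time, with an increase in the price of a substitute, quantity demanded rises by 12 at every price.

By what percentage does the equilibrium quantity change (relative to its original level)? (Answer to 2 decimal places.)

+22.22

Initially, 64 - 5P = P + 16, so 48 = 6P and P = 8, Q = 24.
The new curves are Qd = 76 - 5P (demand) and Qs = P + 20 (supply).
New equilibrium: 76 - 5P = P + 20 ⇒ 56 = 6P ⇒ P = 28/3 ≈ 9.3333, Q = 88/3 ≈ 29.3333.
%ΔQ = (29.3333 − 24) / 24 × 100 = +22.22%.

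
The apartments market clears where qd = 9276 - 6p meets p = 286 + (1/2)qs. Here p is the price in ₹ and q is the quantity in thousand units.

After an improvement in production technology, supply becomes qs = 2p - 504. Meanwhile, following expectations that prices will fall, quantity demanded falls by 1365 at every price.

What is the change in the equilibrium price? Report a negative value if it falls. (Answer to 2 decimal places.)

Before the shock: 9276 - 6p = 2p - 572 ⇒ 9848 = 8p ⇒ p = 1231, q = 1890.
The new curves are qd = 7911 - 6p (demand) and qs = 2p - 504 (supply).
Setting them equal: 7911 - 6p = 2p - 504 → 8415 = 8p, so p = 1051.875 and q = 1599.75.
Δp = 1051.875 − 1231 = -179.13.

-179.13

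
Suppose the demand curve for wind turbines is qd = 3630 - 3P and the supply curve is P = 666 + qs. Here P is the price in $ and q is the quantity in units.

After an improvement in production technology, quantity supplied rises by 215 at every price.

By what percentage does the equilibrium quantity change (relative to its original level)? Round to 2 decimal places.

+39.52

Initially, 3630 - 3P = P - 666, so 4296 = 4P and P = 1074, q = 408.
After the shift, demand is qd = 3630 - 3P and supply is qs = P - 451.
New equilibrium: 3630 - 3P = P - 451 ⇒ 4081 = 4P ⇒ P = 1020.25, q = 569.25.
%Δq = (569.25 − 408) / 408 × 100 = +39.52%.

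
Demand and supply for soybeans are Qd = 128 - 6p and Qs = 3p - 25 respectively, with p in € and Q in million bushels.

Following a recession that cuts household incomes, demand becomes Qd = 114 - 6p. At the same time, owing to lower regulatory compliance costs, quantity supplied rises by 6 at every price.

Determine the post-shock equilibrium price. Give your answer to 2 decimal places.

14.78

Solve the original market: 128 - 6p = 3p - 25, hence p = 17 and Q = 26.
The shock moves the curves to Qd = 114 - 6p and Qs = 3p - 19.
Equate the new curves: 114 - 6p = 3p - 19, giving 133 = 9p, p = 133/9 ≈ 14.7778, Q = 76/3 ≈ 25.3333.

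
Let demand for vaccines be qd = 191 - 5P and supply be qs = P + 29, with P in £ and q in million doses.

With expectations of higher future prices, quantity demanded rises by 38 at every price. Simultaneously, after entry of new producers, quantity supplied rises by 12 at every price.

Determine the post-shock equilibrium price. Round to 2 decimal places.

31.33

Solve the original market: 191 - 5P = P + 29, hence P = 27 and q = 56.
The shock moves the curves to qd = 229 - 5P and qs = P + 41.
Equate the new curves: 229 - 5P = P + 41, giving 188 = 6P, P = 94/3 ≈ 31.3333, q = 217/3 ≈ 72.3333.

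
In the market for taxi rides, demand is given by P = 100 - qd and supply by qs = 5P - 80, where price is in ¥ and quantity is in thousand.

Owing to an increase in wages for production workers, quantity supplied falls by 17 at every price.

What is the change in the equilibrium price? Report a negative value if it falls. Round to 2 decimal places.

Before the shock: 100 - P = 5P - 80 ⇒ 180 = 6P ⇒ P = 30, q = 70.
With the change applied: demand qd = 100 - P, supply qs = 5P - 97.
Setting them equal: 100 - P = 5P - 97 → 197 = 6P, so P = 197/6 ≈ 32.8333 and q = 403/6 ≈ 67.1667.
ΔP = 32.8333 − 30 = +2.83.

+2.83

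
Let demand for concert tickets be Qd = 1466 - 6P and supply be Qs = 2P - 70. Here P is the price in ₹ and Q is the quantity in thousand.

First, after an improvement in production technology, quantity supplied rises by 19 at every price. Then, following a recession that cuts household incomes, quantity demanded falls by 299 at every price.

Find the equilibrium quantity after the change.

Initially, 1466 - 6P = 2P - 70, so 1536 = 8P and P = 192, Q = 314.
The shock moves the curves to Qd = 1167 - 6P and Qs = 2P - 51.
Equate the new curves: 1167 - 6P = 2P - 51, giving 1218 = 8P, P = 152.25, Q = 253.5.

253.5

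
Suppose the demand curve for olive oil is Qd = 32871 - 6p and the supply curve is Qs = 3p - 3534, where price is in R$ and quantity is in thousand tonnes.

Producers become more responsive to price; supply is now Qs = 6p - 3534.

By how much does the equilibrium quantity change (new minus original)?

+6067.5

Solve the original market: 32871 - 6p = 3p - 3534, hence p = 4045 and Q = 8601.
After the shift, demand is Qd = 32871 - 6p and supply is Qs = 6p - 3534.
Equate the new curves: 32871 - 6p = 6p - 3534, giving 36405 = 12p, p = 3033.75, Q = 14668.5.
ΔQ = 14668.5 − 8601 = +6067.5.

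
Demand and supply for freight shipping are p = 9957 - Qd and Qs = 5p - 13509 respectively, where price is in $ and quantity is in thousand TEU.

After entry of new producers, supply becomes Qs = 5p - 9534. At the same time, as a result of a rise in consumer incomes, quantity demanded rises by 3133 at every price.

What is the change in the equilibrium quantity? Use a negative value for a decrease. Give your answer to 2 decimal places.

Original equilibrium: 9957 - p = 5p - 13509 gives 23466 = 6p, so p = 3911 and Q = 6046.
The shock moves the curves to Qd = 13090 - p and Qs = 5p - 9534.
New equilibrium: 13090 - p = 5p - 9534 ⇒ 22624 = 6p ⇒ p = 11312/3 ≈ 3770.6667, Q = 27958/3 ≈ 9319.3333.
ΔQ = 9319.3333 − 6046 = +3273.33.

+3273.33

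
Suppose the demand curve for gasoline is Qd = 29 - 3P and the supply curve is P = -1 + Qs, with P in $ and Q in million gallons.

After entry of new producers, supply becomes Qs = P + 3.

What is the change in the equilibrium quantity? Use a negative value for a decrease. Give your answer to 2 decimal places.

+1.50

Initially, 29 - 3P = P + 1, so 28 = 4P and P = 7, Q = 8.
The shock moves the curves to Qd = 29 - 3P and Qs = P + 3.
Equate the new curves: 29 - 3P = P + 3, giving 26 = 4P, P = 6.5, Q = 9.5.
ΔQ = 9.5 − 8 = +1.50.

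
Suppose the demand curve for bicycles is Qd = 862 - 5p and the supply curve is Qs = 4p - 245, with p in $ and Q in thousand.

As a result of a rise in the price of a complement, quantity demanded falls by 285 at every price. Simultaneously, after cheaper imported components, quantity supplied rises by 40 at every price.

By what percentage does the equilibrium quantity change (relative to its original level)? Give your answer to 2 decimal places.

-42.29

Solve the original market: 862 - 5p = 4p - 245, hence p = 123 and Q = 247.
After the shift, demand is Qd = 577 - 5p and supply is Qs = 4p - 205.
New equilibrium: 577 - 5p = 4p - 205 ⇒ 782 = 9p ⇒ p = 782/9 ≈ 86.8889, Q = 1283/9 ≈ 142.5556.
%ΔQ = (142.5556 − 247) / 247 × 100 = -42.29%.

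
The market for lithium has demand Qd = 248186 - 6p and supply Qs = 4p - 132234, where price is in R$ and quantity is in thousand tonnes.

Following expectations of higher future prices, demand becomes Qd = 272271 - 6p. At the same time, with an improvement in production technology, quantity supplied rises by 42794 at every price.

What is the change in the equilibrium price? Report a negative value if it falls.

-1870.9

Original equilibrium: 248186 - 6p = 4p - 132234 gives 380420 = 10p, so p = 38042 and Q = 19934.
The shock moves the curves to Qd = 272271 - 6p and Qs = 4p - 89440.
Clearing the new market: 272271 - 6p = 4p - 89440, so p = 36171.1 and Q = 55244.4.
Δp = 36171.1 − 38042 = -1870.9.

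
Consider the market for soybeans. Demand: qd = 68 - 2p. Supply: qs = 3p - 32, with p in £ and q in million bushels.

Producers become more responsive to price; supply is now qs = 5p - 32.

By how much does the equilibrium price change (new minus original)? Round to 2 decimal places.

Before the shock: 68 - 2p = 3p - 32 ⇒ 100 = 5p ⇒ p = 20, q = 28.
The new curves are qd = 68 - 2p (demand) and qs = 5p - 32 (supply).
Equate the new curves: 68 - 2p = 5p - 32, giving 100 = 7p, p = 100/7 ≈ 14.2857, q = 276/7 ≈ 39.4286.
Δp = 14.2857 − 20 = -5.71.

-5.71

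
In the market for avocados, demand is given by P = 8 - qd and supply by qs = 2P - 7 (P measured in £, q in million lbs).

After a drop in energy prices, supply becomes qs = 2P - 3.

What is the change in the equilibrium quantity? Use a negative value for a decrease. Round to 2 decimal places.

+1.33

Initially, 8 - P = 2P - 7, so 15 = 3P and P = 5, q = 3.
The new curves are qd = 8 - P (demand) and qs = 2P - 3 (supply).
Clearing the new market: 8 - P = 2P - 3, so P = 11/3 ≈ 3.6667 and q = 13/3 ≈ 4.3333.
Δq = 4.3333 − 3 = +1.33.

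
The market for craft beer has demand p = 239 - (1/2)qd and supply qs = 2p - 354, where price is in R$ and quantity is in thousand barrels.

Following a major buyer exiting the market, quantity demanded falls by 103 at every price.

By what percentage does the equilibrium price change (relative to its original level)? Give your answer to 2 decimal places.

-12.38

Original equilibrium: 478 - 2p = 2p - 354 gives 832 = 4p, so p = 208 and q = 62.
After the shift, demand is qd = 375 - 2p and supply is qs = 2p - 354.
Equate the new curves: 375 - 2p = 2p - 354, giving 729 = 4p, p = 182.25, q = 10.5.
%Δp = (182.25 − 208) / 208 × 100 = -12.38%.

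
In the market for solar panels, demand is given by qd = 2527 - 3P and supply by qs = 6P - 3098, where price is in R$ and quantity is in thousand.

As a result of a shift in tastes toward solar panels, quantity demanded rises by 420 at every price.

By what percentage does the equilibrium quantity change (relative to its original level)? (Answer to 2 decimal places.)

+42.94

Initially, 2527 - 3P = 6P - 3098, so 5625 = 9P and P = 625, q = 652.
After the shift, demand is qd = 2947 - 3P and supply is qs = 6P - 3098.
Setting them equal: 2947 - 3P = 6P - 3098 → 6045 = 9P, so P = 2015/3 ≈ 671.6667 and q = 932.
%Δq = (932 − 652) / 652 × 100 = +42.94%.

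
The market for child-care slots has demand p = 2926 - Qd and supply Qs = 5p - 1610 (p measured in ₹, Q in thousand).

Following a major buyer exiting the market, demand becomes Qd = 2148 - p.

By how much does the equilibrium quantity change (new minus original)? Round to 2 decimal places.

-648.33

Original equilibrium: 2926 - p = 5p - 1610 gives 4536 = 6p, so p = 756 and Q = 2170.
The new curves are Qd = 2148 - p (demand) and Qs = 5p - 1610 (supply).
Setting them equal: 2148 - p = 5p - 1610 → 3758 = 6p, so p = 1879/3 ≈ 626.3333 and Q = 4565/3 ≈ 1521.6667.
ΔQ = 1521.6667 − 2170 = -648.33.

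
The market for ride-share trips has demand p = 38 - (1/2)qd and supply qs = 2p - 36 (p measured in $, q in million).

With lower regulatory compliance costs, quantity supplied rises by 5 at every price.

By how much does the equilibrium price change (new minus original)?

Solve the original market: 76 - 2p = 2p - 36, hence p = 28 and q = 20.
The new curves are qd = 76 - 2p (demand) and qs = 2p - 31 (supply).
Setting them equal: 76 - 2p = 2p - 31 → 107 = 4p, so p = 26.75 and q = 22.5.
Δp = 26.75 − 28 = -1.25.

-1.25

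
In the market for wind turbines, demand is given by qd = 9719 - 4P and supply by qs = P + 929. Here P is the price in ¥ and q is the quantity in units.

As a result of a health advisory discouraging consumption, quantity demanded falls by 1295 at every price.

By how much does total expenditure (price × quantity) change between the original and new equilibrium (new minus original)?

-1084174

Solve the original market: 9719 - 4P = P + 929, hence P = 1758 and q = 2687.
The new curves are qd = 8424 - 4P (demand) and qs = P + 929 (supply).
Setting them equal: 8424 - 4P = P + 929 → 7495 = 5P, so P = 1499 and q = 2428.
Expenditure moves from 1758×2687 = 4723746 to 1499×2428 = 3639572; change = -1084174.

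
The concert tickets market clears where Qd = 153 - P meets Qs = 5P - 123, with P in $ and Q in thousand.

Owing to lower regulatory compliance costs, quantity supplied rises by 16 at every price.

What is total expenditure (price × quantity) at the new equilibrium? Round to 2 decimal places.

Initially, 153 - P = 5P - 123, so 276 = 6P and P = 46, Q = 107.
The shock moves the curves to Qd = 153 - P and Qs = 5P - 107.
Clearing the new market: 153 - P = 5P - 107, so P = 130/3 ≈ 43.3333 and Q = 329/3 ≈ 109.6667.
New expenditure = 43.3333 × 109.6667 = 4752.22.

4752.22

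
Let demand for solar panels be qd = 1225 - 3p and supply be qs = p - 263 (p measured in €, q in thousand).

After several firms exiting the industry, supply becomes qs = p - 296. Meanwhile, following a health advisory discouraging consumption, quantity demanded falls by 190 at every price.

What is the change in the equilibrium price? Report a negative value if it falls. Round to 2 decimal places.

Initially, 1225 - 3p = p - 263, so 1488 = 4p and p = 372, q = 109.
The new curves are qd = 1035 - 3p (demand) and qs = p - 296 (supply).
Setting them equal: 1035 - 3p = p - 296 → 1331 = 4p, so p = 332.75 and q = 36.75.
Δp = 332.75 − 372 = -39.25.

-39.25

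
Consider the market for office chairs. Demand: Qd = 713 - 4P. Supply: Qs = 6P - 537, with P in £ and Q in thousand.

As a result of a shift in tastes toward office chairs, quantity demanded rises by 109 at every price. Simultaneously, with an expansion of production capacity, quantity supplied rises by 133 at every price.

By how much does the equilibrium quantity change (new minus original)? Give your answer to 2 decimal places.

+118.60

Solve the original market: 713 - 4P = 6P - 537, hence P = 125 and Q = 213.
After the shift, demand is Qd = 822 - 4P and supply is Qs = 6P - 404.
Equate the new curves: 822 - 4P = 6P - 404, giving 1226 = 10P, P = 122.6, Q = 331.6.
ΔQ = 331.6 − 213 = +118.60.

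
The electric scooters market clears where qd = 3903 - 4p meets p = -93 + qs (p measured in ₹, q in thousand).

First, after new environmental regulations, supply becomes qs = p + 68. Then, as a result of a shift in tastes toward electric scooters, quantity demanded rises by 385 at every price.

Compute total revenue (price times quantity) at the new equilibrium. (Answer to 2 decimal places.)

769728.00

Before the shock: 3903 - 4p = p + 93 ⇒ 3810 = 5p ⇒ p = 762, q = 855.
After the shift, demand is qd = 4288 - 4p and supply is qs = p + 68.
Equate the new curves: 4288 - 4p = p + 68, giving 4220 = 5p, p = 844, q = 912.
New expenditure = 844 × 912 = 769728.00.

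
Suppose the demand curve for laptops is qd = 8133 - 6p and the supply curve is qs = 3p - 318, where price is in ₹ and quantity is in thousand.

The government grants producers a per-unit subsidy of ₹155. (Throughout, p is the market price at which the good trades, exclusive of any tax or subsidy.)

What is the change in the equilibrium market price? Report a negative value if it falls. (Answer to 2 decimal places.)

-51.67

Before the shock: 8133 - 6p = 3p - 318 ⇒ 8451 = 9p ⇒ p = 939, q = 2499.
Since sellers receive the price plus the subsidy, the effective supply curve becomes qs = 3p + 147.
New equilibrium: 8133 - 6p = 3p + 147 ⇒ 7986 = 9p ⇒ p = 2662/3 ≈ 887.3333, q = 2809.
Δp = 887.3333 − 939 = -51.67.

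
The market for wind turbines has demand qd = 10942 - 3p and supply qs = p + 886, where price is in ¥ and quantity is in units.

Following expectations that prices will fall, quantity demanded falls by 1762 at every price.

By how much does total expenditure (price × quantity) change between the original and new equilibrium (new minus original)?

Initially, 10942 - 3p = p + 886, so 10056 = 4p and p = 2514, q = 3400.
After the shift, demand is qd = 9180 - 3p and supply is qs = p + 886.
Clearing the new market: 9180 - 3p = p + 886, so p = 2073.5 and q = 2959.5.
Expenditure moves from 2514×3400 = 8547600 to 2073.5×2959.5 = 6136523.25; change = -2411076.75.

-2411076.75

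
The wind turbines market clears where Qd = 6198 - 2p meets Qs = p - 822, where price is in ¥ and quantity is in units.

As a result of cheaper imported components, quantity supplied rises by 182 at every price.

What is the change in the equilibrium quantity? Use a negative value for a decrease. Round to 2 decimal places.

+121.33

Original equilibrium: 6198 - 2p = p - 822 gives 7020 = 3p, so p = 2340 and Q = 1518.
With the change applied: demand Qd = 6198 - 2p, supply Qs = p - 640.
Clearing the new market: 6198 - 2p = p - 640, so p = 6838/3 ≈ 2279.3333 and Q = 4918/3 ≈ 1639.3333.
ΔQ = 1639.3333 − 1518 = +121.33.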